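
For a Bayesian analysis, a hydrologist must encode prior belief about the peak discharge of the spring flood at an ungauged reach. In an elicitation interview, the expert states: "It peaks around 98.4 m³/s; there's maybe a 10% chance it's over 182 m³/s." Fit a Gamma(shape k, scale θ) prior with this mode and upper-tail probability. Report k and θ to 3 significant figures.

k ≈ 6.05, θ ≈ 19.5

Gamma(k,θ) with k>1 has mode (k−1)θ, so θ = 98.4/(k−1).
Need P(X < 182) = 0.9 with θ tied to k this way. Start at k = 2, θ = 98.4: P(X<182) ≈ 0.552.
Too low — raise k to concentrate. Iterating converges to k ≈ 6.05.
Then θ = 98.4/(6.05−1) ≈ 19.5.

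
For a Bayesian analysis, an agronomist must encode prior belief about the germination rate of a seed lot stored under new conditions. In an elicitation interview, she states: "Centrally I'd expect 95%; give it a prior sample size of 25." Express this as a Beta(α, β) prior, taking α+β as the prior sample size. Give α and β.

Under the effective-sample-size interpretation, Beta(α, β) has prior mean α/(α+β) and prior sample size α+β.
So α+β = 25 and α/(α+β) = 0.95, giving α = 0.95·25 = 23.75 and β = 25 − 23.75 = 1.25.

α = 23.75, β = 1.25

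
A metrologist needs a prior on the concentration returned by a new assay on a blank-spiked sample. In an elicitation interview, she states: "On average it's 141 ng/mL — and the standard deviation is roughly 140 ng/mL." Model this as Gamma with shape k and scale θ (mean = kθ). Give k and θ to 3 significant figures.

For Gamma(k, scale θ): mean = kθ, variance = kθ², so CV = 1/√k.
CV = SD/mean = 140/141 = 0.9929, hence k = 1/CV² = 1.01.
Then θ = mean/k = 141/1.01 = 139.

k ≈ 1.01, θ ≈ 139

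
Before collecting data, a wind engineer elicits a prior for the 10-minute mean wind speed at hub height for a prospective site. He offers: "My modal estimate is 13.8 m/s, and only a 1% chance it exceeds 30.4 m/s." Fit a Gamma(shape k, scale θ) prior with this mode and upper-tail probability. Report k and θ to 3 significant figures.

k ≈ 8.73, θ ≈ 1.79

Gamma(k,θ) with k>1 has mode (k−1)θ, so θ = 13.8/(k−1).
Need P(X < 30.4) = 0.99 with θ tied to k this way. Start at k = 2, θ = 13.8: P(X<30.4) ≈ 0.646.
Too low — raise k to concentrate. Iterating converges to k ≈ 8.73.
Then θ = 13.8/(8.73−1) ≈ 1.79.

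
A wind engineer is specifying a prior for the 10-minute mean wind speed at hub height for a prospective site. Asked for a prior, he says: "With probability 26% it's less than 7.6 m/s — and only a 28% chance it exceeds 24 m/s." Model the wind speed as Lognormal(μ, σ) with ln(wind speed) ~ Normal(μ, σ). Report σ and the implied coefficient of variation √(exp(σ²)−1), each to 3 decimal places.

σ ≈ 0.938, CV ≈ 1.187

If T ~ Lognormal(μ,σ) then ln T ~ Normal(μ,σ), so the p-quantile of ln T is μ + z_p·σ.
ln(7.6) = 2.028 and ln(24) = 3.178; z_{0.26} = -0.6433, z_{0.72} = 0.5828.
σ = (3.178 − 2.028)/(0.5828 − (-0.6433)) = 0.938.
μ = 2.028 − (-0.6433)·0.938 = 2.631.
CV = √(exp(σ²)−1) = √(exp(0.8794)−1) = 1.187.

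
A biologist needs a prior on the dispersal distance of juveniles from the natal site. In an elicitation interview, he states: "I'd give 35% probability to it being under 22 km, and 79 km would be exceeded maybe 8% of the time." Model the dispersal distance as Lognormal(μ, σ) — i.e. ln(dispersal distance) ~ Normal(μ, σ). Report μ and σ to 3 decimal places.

If T ~ Lognormal(μ,σ) then ln T ~ Normal(μ,σ), so the p-quantile of ln T is μ + z_p·σ.
ln(22) = 3.091 and ln(79) = 4.369; z_{0.35} = -0.3853, z_{0.92} = 1.405.
σ = (4.369 − 3.091)/(1.405 − (-0.3853)) = 0.714.
μ = 3.091 − (-0.3853)·0.714 = 3.366.

μ ≈ 3.366, σ ≈ 0.714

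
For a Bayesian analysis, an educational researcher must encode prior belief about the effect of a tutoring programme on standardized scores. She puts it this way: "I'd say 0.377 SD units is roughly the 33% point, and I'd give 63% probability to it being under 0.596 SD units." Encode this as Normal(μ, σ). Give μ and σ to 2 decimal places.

μ = 0.50, σ = 0.28

The p-quantile of Normal(μ,σ) is μ + z_p·σ, with z_{0.33} = -0.4399 and z_{0.63} = 0.3319.
Eliminate σ: μ = (z₂·x₁ − z₁·x₂)/(z₂ − z₁) = (0.3319·0.377 − (-0.4399)·0.596)/0.7718 = 0.50.
Then σ = (x₂ − x₁)/(z₂ − z₁) = (0.596 − 0.377)/0.7718 = 0.28.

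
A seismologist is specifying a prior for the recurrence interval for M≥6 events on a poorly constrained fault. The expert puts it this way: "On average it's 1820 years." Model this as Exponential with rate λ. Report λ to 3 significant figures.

Exponential mean = 1/λ, so λ = 1/1820.0 = 0.000549.

λ ≈ 0.000549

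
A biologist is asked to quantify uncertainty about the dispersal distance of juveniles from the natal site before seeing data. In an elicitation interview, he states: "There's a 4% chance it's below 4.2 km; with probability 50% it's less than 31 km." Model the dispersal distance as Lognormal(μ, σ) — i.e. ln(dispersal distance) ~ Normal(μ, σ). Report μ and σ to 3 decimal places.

If T ~ Lognormal(μ,σ) then ln T ~ Normal(μ,σ), so the p-quantile of ln T is μ + z_p·σ.
ln(4.2) = 1.435 and ln(31) = 3.434; z_{0.04} = -1.751, z_{0.5} = 0.
σ = (3.434 − 1.435)/(0 − (-1.751)) = 1.142.
μ = 1.435 − (-1.751)·1.142 = 3.434.

μ ≈ 3.434, σ ≈ 1.142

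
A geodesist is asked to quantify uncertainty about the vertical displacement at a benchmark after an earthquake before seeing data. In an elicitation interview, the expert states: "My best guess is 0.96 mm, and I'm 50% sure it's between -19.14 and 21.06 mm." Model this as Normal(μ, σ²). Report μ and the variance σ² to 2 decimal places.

μ = 0.96, σ² = 888.06

A symmetric 50% interval runs μ ± z·σ with z = 0.6745.
Half-width = 20.1, so σ = 20.1/0.6745 = 29.800 and σ² = 888.06.
μ is the stated best guess, 0.96.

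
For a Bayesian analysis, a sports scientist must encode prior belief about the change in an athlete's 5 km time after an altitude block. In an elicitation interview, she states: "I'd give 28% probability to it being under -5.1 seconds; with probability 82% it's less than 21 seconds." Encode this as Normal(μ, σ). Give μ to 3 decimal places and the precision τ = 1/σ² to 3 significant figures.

For Normal(μ,σ), the p-quantile is μ + z_p·σ. Here z_{0.28} = -0.5828, z_{0.82} = 0.9154.
So -5.1 = μ − 0.5828σ and 21 = μ + 0.9154σ.
Subtracting: σ = (21 − -5.1)/(0.9154 − (-0.5828)) = 17.421.
Then μ = -5.1 − (-0.5828)·17.421 = 5.054.
Precision τ = 1/σ² = 1/17.42² = 0.0033.

μ = 5.054, τ = 0.0033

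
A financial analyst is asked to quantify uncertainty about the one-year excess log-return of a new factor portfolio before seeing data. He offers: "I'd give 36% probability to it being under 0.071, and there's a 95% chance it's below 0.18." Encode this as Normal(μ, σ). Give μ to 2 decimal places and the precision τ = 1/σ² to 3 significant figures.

For Normal(μ,σ), the p-quantile is μ + z_p·σ. Here z_{0.36} = -0.3585, z_{0.95} = 1.645.
So 0.071 = μ − 0.3585σ and 0.18 = μ + 1.645σ.
Subtracting: σ = (0.18 − 0.071)/(1.645 − (-0.3585)) = 0.05.
Then μ = 0.071 − (-0.3585)·0.05 = 0.09.
Precision τ = 1/σ² = 1/0.05441² = 338.

μ = 0.09, τ = 338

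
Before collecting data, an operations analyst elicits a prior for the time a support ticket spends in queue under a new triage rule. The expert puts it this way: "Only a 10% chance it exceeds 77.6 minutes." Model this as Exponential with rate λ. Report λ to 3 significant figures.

P(T > 77.6) = e^(−λ·77.6) = 0.1, so λ = −ln(0.1)/77.6 = 0.0297.

λ ≈ 0.0297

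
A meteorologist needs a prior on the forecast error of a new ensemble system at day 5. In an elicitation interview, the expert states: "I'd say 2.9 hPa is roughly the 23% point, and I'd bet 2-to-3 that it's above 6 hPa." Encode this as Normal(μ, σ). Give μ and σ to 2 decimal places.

For Normal(μ,σ), the p-quantile is μ + z_p·σ. Here z_{0.23} = -0.7388, z_{0.6} = 0.2533.
So 2.9 = μ − 0.7388σ and 6 = μ + 0.2533σ.
Subtracting: σ = (6 − 2.9)/(0.2533 − (-0.7388)) = 3.12.
Then μ = 2.9 − (-0.7388)·3.12 = 5.21.

μ = 5.21, σ = 3.12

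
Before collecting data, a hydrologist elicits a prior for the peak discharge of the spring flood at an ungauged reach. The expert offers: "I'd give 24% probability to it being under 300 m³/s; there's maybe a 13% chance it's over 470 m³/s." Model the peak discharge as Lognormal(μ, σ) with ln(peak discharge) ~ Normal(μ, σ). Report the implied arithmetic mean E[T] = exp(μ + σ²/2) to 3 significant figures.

If T ~ Lognormal(μ,σ) then ln T ~ Normal(μ,σ), so the p-quantile of ln T is μ + z_p·σ.
ln(300) = 5.704 and ln(470) = 6.153; z_{0.24} = -0.7063, z_{0.87} = 1.126.
σ = (6.153 − 5.704)/(1.126 − (-0.7063)) = 0.245.
μ = 5.704 − (-0.7063)·0.245 = 5.877.
E[T] = exp(μ + σ²/2) = exp(5.877 + 0.0300) = 368 m³/s.

E[T] ≈ 368 m³/s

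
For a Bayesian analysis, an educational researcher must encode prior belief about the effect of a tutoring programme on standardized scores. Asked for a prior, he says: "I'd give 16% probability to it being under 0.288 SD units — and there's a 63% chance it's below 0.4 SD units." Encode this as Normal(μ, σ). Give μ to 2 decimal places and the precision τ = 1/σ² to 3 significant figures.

μ = 0.37, τ = 140

The p-quantile of Normal(μ,σ) is μ + z_p·σ, with z_{0.16} = -0.9945 and z_{0.63} = 0.3319.
Eliminate σ: μ = (z₂·x₁ − z₁·x₂)/(z₂ − z₁) = (0.3319·0.288 − (-0.9945)·0.4)/1.326 = 0.37.
Then σ = (x₂ − x₁)/(z₂ − z₁) = (0.4 − 0.288)/1.326 = 0.08.
Precision τ = 1/σ² = 1/0.08444² = 140.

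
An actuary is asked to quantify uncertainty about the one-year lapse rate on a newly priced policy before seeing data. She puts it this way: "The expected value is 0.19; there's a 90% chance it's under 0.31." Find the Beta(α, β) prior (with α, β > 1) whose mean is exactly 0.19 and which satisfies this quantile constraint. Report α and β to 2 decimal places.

With mean 0.19 fixed, write α = 0.19s, β = 0.81s where s = α+β.
Need P(θ < 0.31) = 0.9 under Beta(0.19s, 0.81s). Normal approximation: (q−m)/√(m(1−m)/s) ≈ z_{0.9} = 1.28, so s ≈ 0.19·0.81·(1.28)²/(0.31−0.19)² = 17.6.
At s = 17.6: P(θ<0.31) ≈ 0.893. Adjusting to match 0.9 gives s ≈ 18.85.
So α = 0.19·18.85 ≈ 3.58, β = 0.81·18.85 ≈ 15.27.

α ≈ 3.58, β ≈ 15.27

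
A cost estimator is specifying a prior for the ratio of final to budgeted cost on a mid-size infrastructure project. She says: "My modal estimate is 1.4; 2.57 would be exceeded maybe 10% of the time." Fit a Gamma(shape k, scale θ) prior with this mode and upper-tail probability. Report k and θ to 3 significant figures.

k ≈ 6.17, θ ≈ 0.271

Gamma(k,θ) with k>1 has mode (k−1)θ, so θ = 1.4/(k−1).
Need P(X < 2.57) = 0.9 with θ tied to k this way. Start at k = 2, θ = 1.4: P(X<2.57) ≈ 0.548.
Too low — raise k to concentrate. Iterating converges to k ≈ 6.17.
Then θ = 1.4/(6.17−1) ≈ 0.271.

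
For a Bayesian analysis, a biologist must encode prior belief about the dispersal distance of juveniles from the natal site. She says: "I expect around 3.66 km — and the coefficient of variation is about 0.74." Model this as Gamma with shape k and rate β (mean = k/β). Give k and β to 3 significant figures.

For Gamma(k, rate β): mean = k/β, variance = k/β², so CV = 1/√k.
CV = 0.74, hence k = 1/CV² = 1.83.
Then β = k/mean = 1.83/3.66 = 0.499.

k ≈ 1.83, β ≈ 0.499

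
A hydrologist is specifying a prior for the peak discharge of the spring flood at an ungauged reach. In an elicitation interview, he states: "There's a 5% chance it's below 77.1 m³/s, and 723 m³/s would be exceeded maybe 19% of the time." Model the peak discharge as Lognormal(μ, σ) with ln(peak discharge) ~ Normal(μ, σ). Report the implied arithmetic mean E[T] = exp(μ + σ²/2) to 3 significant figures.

E[T] ≈ 492 m³/s

If T ~ Lognormal(μ,σ) then ln T ~ Normal(μ,σ), so the p-quantile of ln T is μ + z_p·σ.
ln(77.1) = 4.345 and ln(723) = 6.583; z_{0.05} = -1.645, z_{0.81} = 0.8779.
σ = (6.583 − 4.345)/(0.8779 − (-1.645)) = 0.887.
μ = 4.345 − (-1.645)·0.887 = 5.804.
E[T] = exp(μ + σ²/2) = exp(5.804 + 0.3936) = 492 m³/s.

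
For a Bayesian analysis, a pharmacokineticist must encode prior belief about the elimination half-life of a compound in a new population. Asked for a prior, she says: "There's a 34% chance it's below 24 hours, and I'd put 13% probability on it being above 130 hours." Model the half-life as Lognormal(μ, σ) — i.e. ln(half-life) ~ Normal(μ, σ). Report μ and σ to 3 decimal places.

μ ≈ 3.631, σ ≈ 1.098

If T ~ Lognormal(μ,σ) then ln T ~ Normal(μ,σ), so the p-quantile of ln T is μ + z_p·σ.
ln(24) = 3.178 and ln(130) = 4.868; z_{0.34} = -0.4125, z_{0.87} = 1.126.
σ = (4.868 − 3.178)/(1.126 − (-0.4125)) = 1.098.
μ = 3.178 − (-0.4125)·1.098 = 3.631.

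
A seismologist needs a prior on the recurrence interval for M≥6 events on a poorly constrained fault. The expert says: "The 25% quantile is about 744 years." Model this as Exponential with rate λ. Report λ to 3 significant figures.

P(T < 744.0) = 1 − e^(−λ·744.0) = 0.25, so λ = −ln(1−0.25)/744.0 = −ln(0.75)/744.0 = 0.000387.

λ ≈ 0.000387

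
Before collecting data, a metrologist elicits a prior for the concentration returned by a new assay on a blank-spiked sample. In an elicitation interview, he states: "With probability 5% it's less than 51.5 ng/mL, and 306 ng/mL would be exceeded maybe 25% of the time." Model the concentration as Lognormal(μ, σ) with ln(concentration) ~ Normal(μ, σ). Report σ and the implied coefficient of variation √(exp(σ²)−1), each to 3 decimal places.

σ ≈ 0.768, CV ≈ 0.897

If T ~ Lognormal(μ,σ) then ln T ~ Normal(μ,σ), so the p-quantile of ln T is μ + z_p·σ.
ln(51.5) = 3.942 and ln(306) = 5.724; z_{0.05} = -1.645, z_{0.75} = 0.6745.
σ = (5.724 − 3.942)/(0.6745 − (-1.645)) = 0.768.
μ = 3.942 − (-1.645)·0.768 = 5.205.
CV = √(exp(σ²)−1) = √(exp(0.5903)−1) = 0.897.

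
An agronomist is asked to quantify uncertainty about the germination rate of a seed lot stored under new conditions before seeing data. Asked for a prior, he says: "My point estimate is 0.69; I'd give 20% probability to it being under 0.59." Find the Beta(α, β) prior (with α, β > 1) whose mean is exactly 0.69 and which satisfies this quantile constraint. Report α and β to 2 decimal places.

With mean 0.69 fixed, write α = 0.69s, β = 0.31s where s = α+β.
Need P(θ < 0.59) = 0.2 under Beta(0.69s, 0.31s). Normal approximation: (q−m)/√(m(1−m)/s) ≈ z_{0.2} = -0.842, so s ≈ 0.69·0.31·(-0.842)²/(0.59−0.69)² = 15.2.
At s = 15.2: P(θ<0.59) ≈ 0.195. Adjusting to match 0.2 gives s ≈ 14.36.
So α = 0.69·14.36 ≈ 9.91, β = 0.31·14.36 ≈ 4.45.

α ≈ 9.91, β ≈ 4.45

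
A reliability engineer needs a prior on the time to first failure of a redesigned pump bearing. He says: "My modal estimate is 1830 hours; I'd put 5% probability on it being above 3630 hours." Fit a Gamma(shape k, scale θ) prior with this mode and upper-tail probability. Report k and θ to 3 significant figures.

Gamma(k,θ) with k>1 has mode (k−1)θ, so θ = 1830/(k−1).
Need P(X < 3630) = 0.95 with θ tied to k this way. Start at k = 2, θ = 1830: P(X<3630) ≈ 0.590.
Too low — raise k to concentrate. Iterating converges to k ≈ 6.91.
Then θ = 1830/(6.91−1) ≈ 310.

k ≈ 6.91, θ ≈ 310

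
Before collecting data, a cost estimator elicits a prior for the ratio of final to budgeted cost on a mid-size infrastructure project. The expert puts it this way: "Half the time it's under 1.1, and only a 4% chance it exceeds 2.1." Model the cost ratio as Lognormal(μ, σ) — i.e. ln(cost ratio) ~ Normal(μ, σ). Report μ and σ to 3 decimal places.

μ ≈ 0.095, σ ≈ 0.369

If T ~ Lognormal(μ,σ) then ln T ~ Normal(μ,σ), so the p-quantile of ln T is μ + z_p·σ.
ln(1.1) = 0.09531 and ln(2.1) = 0.7419; z_{0.5} = 0, z_{0.96} = 1.751.
σ = (0.7419 − 0.09531)/(1.751 − (0)) = 0.369.
μ = 0.09531 − (0)·0.369 = 0.095.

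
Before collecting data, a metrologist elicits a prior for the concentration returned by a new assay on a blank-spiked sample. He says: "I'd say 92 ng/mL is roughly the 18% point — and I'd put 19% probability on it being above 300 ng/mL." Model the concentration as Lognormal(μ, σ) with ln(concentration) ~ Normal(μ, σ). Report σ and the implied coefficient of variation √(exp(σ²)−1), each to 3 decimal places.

If T ~ Lognormal(μ,σ) then ln T ~ Normal(μ,σ), so the p-quantile of ln T is μ + z_p·σ.
ln(92) = 4.522 and ln(300) = 5.704; z_{0.18} = -0.9154, z_{0.81} = 0.8779.
σ = (5.704 − 4.522)/(0.8779 − (-0.9154)) = 0.659.
μ = 4.522 − (-0.9154)·0.659 = 5.125.
CV = √(exp(σ²)−1) = √(exp(0.4345)−1) = 0.738.

σ ≈ 0.659, CV ≈ 0.738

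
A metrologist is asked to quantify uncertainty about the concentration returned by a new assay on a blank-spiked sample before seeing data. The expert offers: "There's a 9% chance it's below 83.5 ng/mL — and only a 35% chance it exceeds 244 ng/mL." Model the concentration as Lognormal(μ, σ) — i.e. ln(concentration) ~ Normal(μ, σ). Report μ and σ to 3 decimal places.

If T ~ Lognormal(μ,σ) then ln T ~ Normal(μ,σ), so the p-quantile of ln T is μ + z_p·σ.
ln(83.5) = 4.425 and ln(244) = 5.497; z_{0.09} = -1.341, z_{0.65} = 0.3853.
σ = (5.497 − 4.425)/(0.3853 − (-1.341)) = 0.621.
μ = 4.425 − (-1.341)·0.621 = 5.258.

μ ≈ 5.258, σ ≈ 0.621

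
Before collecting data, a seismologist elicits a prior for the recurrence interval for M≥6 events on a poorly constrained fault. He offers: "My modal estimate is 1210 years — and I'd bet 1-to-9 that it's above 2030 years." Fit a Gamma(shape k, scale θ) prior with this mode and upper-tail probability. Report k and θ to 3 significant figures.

Gamma(k,θ) with k>1 has mode (k−1)θ, so θ = 1210/(k−1).
Need P(X < 2030) = 0.9 with θ tied to k this way. Start at k = 2, θ = 1210: P(X<2030) ≈ 0.500.
Too low — raise k to concentrate. Iterating converges to k ≈ 8.06.
Then θ = 1210/(8.06−1) ≈ 171.

k ≈ 8.06, θ ≈ 171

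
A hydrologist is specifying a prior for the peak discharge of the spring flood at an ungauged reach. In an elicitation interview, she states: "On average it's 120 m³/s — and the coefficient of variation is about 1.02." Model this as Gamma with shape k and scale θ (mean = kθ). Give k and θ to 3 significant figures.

k ≈ 0.961, θ ≈ 125

For Gamma(k, scale θ): mean = kθ, variance = kθ², so CV = 1/√k.
CV = 1.02, hence k = 1/CV² = 0.961.
Then θ = mean/k = 120/0.961 = 125.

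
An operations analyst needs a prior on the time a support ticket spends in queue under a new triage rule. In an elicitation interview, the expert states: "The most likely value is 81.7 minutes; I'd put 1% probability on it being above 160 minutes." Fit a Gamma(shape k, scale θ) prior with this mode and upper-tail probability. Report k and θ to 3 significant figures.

k ≈ 11.9, θ ≈ 7.48

Gamma(k,θ) with k>1 has mode (k−1)θ, so θ = 81.7/(k−1).
Need P(X < 160) = 0.99 with θ tied to k this way. Start at k = 2, θ = 81.7: P(X<160) ≈ 0.583.
Too low — raise k to concentrate. Iterating converges to k ≈ 11.9.
Then θ = 81.7/(11.9−1) ≈ 7.48.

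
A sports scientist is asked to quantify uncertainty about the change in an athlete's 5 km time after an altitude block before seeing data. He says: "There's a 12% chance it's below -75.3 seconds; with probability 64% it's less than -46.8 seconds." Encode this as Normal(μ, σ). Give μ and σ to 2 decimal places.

For Normal(μ,σ), the p-quantile is μ + z_p·σ. Here z_{0.12} = -1.175, z_{0.64} = 0.3585.
So -75.3 = μ − 1.175σ and -46.8 = μ + 0.3585σ.
Subtracting: σ = (-46.8 − -75.3)/(0.3585 − (-1.175)) = 18.59.
Then μ = -75.3 − (-1.175)·18.59 = -53.46.

μ = -53.46, σ = 18.59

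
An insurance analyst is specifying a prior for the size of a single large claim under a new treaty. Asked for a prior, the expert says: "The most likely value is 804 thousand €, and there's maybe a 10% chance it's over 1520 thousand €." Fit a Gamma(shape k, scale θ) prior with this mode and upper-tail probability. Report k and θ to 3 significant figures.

k ≈ 5.71, θ ≈ 171

Gamma(k,θ) with k>1 has mode (k−1)θ, so θ = 804/(k−1).
Need P(X < 1520) = 0.9 with θ tied to k this way. Start at k = 2, θ = 804: P(X<1520) ≈ 0.564.
Too low — raise k to concentrate. Iterating converges to k ≈ 5.71.
Then θ = 804/(5.71−1) ≈ 171.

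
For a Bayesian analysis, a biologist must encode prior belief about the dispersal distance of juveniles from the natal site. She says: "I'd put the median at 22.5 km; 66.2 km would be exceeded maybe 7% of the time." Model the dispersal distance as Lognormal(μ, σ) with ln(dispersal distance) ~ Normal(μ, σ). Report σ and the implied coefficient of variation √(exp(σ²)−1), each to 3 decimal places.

If T ~ Lognormal(μ,σ) then ln T ~ Normal(μ,σ), so the p-quantile of ln T is μ + z_p·σ.
ln(22.5) = 3.114 and ln(66.2) = 4.193; z_{0.5} = 0, z_{0.93} = 1.476.
σ = (4.193 − 3.114)/(1.476 − (0)) = 0.731.
μ = 3.114 − (0)·0.731 = 3.114.
CV = √(exp(σ²)−1) = √(exp(0.5347)−1) = 0.841.

σ ≈ 0.731, CV ≈ 0.841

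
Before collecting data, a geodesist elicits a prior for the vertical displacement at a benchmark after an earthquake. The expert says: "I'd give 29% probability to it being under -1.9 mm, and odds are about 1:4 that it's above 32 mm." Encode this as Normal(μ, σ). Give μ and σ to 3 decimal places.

The p-quantile of Normal(μ,σ) is μ + z_p·σ, with z_{0.29} = -0.5534 and z_{0.8} = 0.8416.
Eliminate σ: μ = (z₂·x₁ − z₁·x₂)/(z₂ − z₁) = (0.8416·-1.9 − (-0.5534)·32)/1.395 = 11.548.
Then σ = (x₂ − x₁)/(z₂ − z₁) = (32 − -1.9)/1.395 = 24.301.

μ = 11.548, σ = 24.301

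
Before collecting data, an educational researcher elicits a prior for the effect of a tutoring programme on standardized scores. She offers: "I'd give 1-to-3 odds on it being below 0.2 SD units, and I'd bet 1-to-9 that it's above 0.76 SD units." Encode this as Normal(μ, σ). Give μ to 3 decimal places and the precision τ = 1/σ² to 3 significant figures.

For Normal(μ,σ), the p-quantile is μ + z_p·σ. Here z_{0.25} = -0.6745, z_{0.9} = 1.282.
So 0.2 = μ − 0.6745σ and 0.76 = μ + 1.282σ.
Subtracting: σ = (0.76 − 0.2)/(1.282 − (-0.6745)) = 0.286.
Then μ = 0.2 − (-0.6745)·0.286 = 0.393.
Precision τ = 1/σ² = 1/0.2863² = 12.2.

μ = 0.393, τ = 12.2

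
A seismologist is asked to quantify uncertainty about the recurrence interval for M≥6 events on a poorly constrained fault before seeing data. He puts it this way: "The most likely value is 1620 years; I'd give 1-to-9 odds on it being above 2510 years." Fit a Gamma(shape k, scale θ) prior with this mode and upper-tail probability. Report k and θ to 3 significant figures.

Gamma(k,θ) with k>1 has mode (k−1)θ, so θ = 1620/(k−1).
Need P(X < 2510) = 0.9 with θ tied to k this way. Start at k = 2, θ = 1620: P(X<2510) ≈ 0.459.
Too low — raise k to concentrate. Iterating converges to k ≈ 10.8.
Then θ = 1620/(10.8−1) ≈ 166.

k ≈ 10.8, θ ≈ 166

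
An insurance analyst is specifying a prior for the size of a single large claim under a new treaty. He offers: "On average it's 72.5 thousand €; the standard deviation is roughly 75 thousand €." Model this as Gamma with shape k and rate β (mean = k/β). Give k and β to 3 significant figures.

For Gamma(k, rate β): mean = k/β, variance = k/β², so CV = 1/√k.
CV = SD/mean = 75/72.5 = 1.034, hence k = 1/CV² = 0.934.
Then β = k/mean = 0.934/72.5 = 0.0129.

k ≈ 0.934, β ≈ 0.0129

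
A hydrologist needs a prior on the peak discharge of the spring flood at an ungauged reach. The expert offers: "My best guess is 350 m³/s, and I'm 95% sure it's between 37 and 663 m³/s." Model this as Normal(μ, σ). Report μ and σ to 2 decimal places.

A symmetric 95% interval runs μ ± z·σ with z = 1.96.
Half-width = 313, so σ = 313/1.96 = 159.70.
μ is the stated best guess, 350.00.

μ = 350.00, σ = 159.70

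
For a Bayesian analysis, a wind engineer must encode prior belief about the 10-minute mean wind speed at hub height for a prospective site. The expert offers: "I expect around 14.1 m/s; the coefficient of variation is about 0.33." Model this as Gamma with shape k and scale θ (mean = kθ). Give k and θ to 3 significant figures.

k ≈ 9.18, θ ≈ 1.54

For Gamma(k, scale θ): mean = kθ, variance = kθ², so CV = 1/√k.
CV = 0.33, hence k = 1/CV² = 9.18.
Then θ = mean/k = 14.1/9.18 = 1.54.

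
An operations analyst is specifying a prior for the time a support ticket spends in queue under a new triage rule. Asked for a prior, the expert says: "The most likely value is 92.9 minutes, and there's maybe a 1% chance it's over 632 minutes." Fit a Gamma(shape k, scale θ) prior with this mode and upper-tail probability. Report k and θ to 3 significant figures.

Gamma(k,θ) with k>1 has mode (k−1)θ, so θ = 92.9/(k−1).
Need P(X < 632) = 0.99 with θ tied to k this way. Start at k = 2, θ = 92.9: P(X<632) ≈ 0.991.
Too high — lower k to spread out. Iterating converges to k ≈ 1.97.
Then θ = 92.9/(1.97−1) ≈ 96.1.

k ≈ 1.97, θ ≈ 96.1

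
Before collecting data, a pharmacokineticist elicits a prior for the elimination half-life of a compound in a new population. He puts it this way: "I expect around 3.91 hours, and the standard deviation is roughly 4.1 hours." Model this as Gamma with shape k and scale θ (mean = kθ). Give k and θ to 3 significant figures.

k ≈ 0.909, θ ≈ 4.3

For Gamma(k, scale θ): mean = kθ, variance = kθ², so CV = 1/√k.
CV = SD/mean = 4.1/3.91 = 1.049, hence k = 1/CV² = 0.909.
Then θ = mean/k = 3.91/0.909 = 4.3.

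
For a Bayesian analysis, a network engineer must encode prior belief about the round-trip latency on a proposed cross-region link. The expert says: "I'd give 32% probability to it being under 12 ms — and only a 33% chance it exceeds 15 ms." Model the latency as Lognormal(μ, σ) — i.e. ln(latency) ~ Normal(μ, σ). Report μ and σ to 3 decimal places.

If T ~ Lognormal(μ,σ) then ln T ~ Normal(μ,σ), so the p-quantile of ln T is μ + z_p·σ.
ln(12) = 2.485 and ln(15) = 2.708; z_{0.32} = -0.4677, z_{0.67} = 0.4399.
σ = (2.708 − 2.485)/(0.4399 − (-0.4677)) = 0.246.
μ = 2.485 − (-0.4677)·0.246 = 2.600.

μ ≈ 2.600, σ ≈ 0.246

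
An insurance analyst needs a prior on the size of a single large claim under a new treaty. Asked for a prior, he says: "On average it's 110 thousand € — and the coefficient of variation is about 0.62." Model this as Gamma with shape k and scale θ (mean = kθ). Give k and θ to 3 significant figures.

For Gamma(k, scale θ): mean = kθ, variance = kθ², so CV = 1/√k.
CV = 0.62, hence k = 1/CV² = 2.6.
Then θ = mean/k = 110/2.6 = 42.3.

k ≈ 2.6, θ ≈ 42.3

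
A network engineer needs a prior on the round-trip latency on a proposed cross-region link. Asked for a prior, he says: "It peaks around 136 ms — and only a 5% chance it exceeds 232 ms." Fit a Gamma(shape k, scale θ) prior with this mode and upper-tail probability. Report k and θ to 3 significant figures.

k ≈ 10.8, θ ≈ 13.9

Gamma(k,θ) with k>1 has mode (k−1)θ, so θ = 136/(k−1).
Need P(X < 232) = 0.95 with θ tied to k this way. Start at k = 2, θ = 136: P(X<232) ≈ 0.509.
Too low — raise k to concentrate. Iterating converges to k ≈ 10.8.
Then θ = 136/(10.8−1) ≈ 13.9.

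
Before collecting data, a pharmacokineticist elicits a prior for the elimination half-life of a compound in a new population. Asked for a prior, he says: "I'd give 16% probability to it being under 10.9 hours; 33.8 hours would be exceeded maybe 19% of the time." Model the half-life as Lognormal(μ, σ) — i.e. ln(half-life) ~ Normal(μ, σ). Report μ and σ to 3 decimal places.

If T ~ Lognormal(μ,σ) then ln T ~ Normal(μ,σ), so the p-quantile of ln T is μ + z_p·σ.
ln(10.9) = 2.389 and ln(33.8) = 3.52; z_{0.16} = -0.9945, z_{0.81} = 0.8779.
σ = (3.52 − 2.389)/(0.8779 − (-0.9945)) = 0.604.
μ = 2.389 − (-0.9945)·0.604 = 2.990.

μ ≈ 2.990, σ ≈ 0.604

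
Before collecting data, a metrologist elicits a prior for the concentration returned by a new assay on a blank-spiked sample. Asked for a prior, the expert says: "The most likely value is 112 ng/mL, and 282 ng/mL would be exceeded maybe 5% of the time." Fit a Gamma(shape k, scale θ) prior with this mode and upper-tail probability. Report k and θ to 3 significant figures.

k ≈ 4.18, θ ≈ 35.2

Gamma(k,θ) with k>1 has mode (k−1)θ, so θ = 112/(k−1).
Need P(X < 282) = 0.95 with θ tied to k this way. Start at k = 2, θ = 112: P(X<282) ≈ 0.716.
Too low — raise k to concentrate. Iterating converges to k ≈ 4.18.
Then θ = 112/(4.18−1) ≈ 35.2.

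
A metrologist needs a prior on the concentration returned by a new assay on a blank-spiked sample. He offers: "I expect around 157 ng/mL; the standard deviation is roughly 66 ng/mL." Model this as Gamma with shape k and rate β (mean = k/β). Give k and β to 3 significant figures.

For Gamma(k, rate β): mean = k/β, variance = k/β², so CV = 1/√k.
CV = SD/mean = 66/157 = 0.4204, hence k = 1/CV² = 5.66.
Then β = k/mean = 5.66/157 = 0.036.

k ≈ 5.66, β ≈ 0.036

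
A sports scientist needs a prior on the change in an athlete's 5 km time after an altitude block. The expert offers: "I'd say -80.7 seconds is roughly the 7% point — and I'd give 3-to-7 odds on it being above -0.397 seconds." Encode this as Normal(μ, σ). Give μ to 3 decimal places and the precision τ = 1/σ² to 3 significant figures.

For Normal(μ,σ), the p-quantile is μ + z_p·σ. Here z_{0.07} = -1.476, z_{0.7} = 0.5244.
So -80.7 = μ − 1.476σ and -0.397 = μ + 0.5244σ.
Subtracting: σ = (-0.397 − -80.7)/(0.5244 − (-1.476)) = 40.148.
Then μ = -80.7 − (-1.476)·40.148 = -21.450.
Precision τ = 1/σ² = 1/40.15² = 0.00062.

μ = -21.450, τ = 0.00062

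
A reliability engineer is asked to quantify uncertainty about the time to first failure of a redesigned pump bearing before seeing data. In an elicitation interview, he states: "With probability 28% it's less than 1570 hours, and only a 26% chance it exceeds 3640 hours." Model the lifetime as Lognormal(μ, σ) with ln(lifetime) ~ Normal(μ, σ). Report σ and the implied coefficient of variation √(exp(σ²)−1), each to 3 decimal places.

σ ≈ 0.686, CV ≈ 0.775

If T ~ Lognormal(μ,σ) then ln T ~ Normal(μ,σ), so the p-quantile of ln T is μ + z_p·σ.
ln(1570) = 7.359 and ln(3640) = 8.2; z_{0.28} = -0.5828, z_{0.74} = 0.6433.
σ = (8.2 − 7.359)/(0.6433 − (-0.5828)) = 0.686.
μ = 7.359 − (-0.5828)·0.686 = 7.759.
CV = √(exp(σ²)−1) = √(exp(0.4703)−1) = 0.775.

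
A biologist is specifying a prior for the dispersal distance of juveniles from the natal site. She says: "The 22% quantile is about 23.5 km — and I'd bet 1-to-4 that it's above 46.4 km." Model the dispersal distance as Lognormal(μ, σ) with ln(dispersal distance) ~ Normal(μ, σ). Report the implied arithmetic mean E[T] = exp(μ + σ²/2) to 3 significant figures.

If T ~ Lognormal(μ,σ) then ln T ~ Normal(μ,σ), so the p-quantile of ln T is μ + z_p·σ.
ln(23.5) = 3.157 and ln(46.4) = 3.837; z_{0.22} = -0.7722, z_{0.8} = 0.8416.
σ = (3.837 − 3.157)/(0.8416 − (-0.7722)) = 0.422.
μ = 3.157 − (-0.7722)·0.422 = 3.483.
E[T] = exp(μ + σ²/2) = exp(3.483 + 0.0889) = 35.6 km.

E[T] ≈ 35.6 km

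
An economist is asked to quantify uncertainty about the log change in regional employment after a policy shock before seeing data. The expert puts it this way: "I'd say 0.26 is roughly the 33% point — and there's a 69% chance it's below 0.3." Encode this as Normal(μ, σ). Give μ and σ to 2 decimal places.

The p-quantile of Normal(μ,σ) is μ + z_p·σ, with z_{0.33} = -0.4399 and z_{0.69} = 0.4959.
Eliminate σ: μ = (z₂·x₁ − z₁·x₂)/(z₂ − z₁) = (0.4959·0.26 − (-0.4399)·0.3)/0.9358 = 0.28.
Then σ = (x₂ − x₁)/(z₂ − z₁) = (0.3 − 0.26)/0.9358 = 0.04.

μ = 0.28, σ = 0.04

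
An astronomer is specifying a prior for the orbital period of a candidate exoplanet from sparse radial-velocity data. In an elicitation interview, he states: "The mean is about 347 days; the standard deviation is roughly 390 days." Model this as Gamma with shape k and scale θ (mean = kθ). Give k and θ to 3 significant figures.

k ≈ 0.792, θ ≈ 438

For Gamma(k, scale θ): mean = kθ, variance = kθ², so CV = 1/√k.
CV = SD/mean = 390/347 = 1.124, hence k = 1/CV² = 0.792.
Then θ = mean/k = 347/0.792 = 438.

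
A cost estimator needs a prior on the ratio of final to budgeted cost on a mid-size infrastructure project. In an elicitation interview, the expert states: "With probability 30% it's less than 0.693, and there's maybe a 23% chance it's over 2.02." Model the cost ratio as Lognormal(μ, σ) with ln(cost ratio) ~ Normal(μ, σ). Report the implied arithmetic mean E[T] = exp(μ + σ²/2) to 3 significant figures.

E[T] ≈ 1.55

If T ~ Lognormal(μ,σ) then ln T ~ Normal(μ,σ), so the p-quantile of ln T is μ + z_p·σ.
ln(0.693) = -0.3667 and ln(2.02) = 0.7031; z_{0.3} = -0.5244, z_{0.77} = 0.7388.
σ = (0.7031 − -0.3667)/(0.7388 − (-0.5244)) = 0.847.
μ = -0.3667 − (-0.5244)·0.847 = 0.077.
E[T] = exp(μ + σ²/2) = exp(0.077 + 0.3586) = 1.55.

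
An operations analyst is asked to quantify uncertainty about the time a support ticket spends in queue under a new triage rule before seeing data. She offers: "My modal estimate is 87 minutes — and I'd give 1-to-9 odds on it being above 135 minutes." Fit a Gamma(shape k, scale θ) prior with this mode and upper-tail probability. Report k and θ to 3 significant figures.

k ≈ 10.7, θ ≈ 8.98

Gamma(k,θ) with k>1 has mode (k−1)θ, so θ = 87/(k−1).
Need P(X < 135) = 0.9 with θ tied to k this way. Start at k = 2, θ = 87: P(X<135) ≈ 0.459.
Too low — raise k to concentrate. Iterating converges to k ≈ 10.7.
Then θ = 87/(10.7−1) ≈ 8.98.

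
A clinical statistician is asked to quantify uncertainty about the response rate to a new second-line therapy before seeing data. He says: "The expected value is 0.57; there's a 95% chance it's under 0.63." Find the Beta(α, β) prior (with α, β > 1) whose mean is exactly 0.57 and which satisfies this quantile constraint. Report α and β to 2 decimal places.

α ≈ 102.97, β ≈ 77.68

With mean 0.57 fixed, write α = 0.57s, β = 0.43s where s = α+β.
Need P(θ < 0.63) = 0.95 under Beta(0.57s, 0.43s). Normal approximation: (q−m)/√(m(1−m)/s) ≈ z_{0.95} = 1.64, so s ≈ 0.57·0.43·(1.64)²/(0.63−0.57)² = 184.2.
At s = 184.2: P(θ<0.63) ≈ 0.952. Adjusting to match 0.95 gives s ≈ 180.64.
So α = 0.57·180.64 ≈ 102.97, β = 0.43·180.64 ≈ 77.68.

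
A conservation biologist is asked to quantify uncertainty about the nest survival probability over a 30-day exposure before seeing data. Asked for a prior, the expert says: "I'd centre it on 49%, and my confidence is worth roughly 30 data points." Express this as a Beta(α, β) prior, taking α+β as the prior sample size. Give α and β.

Under the effective-sample-size interpretation, Beta(α, β) has prior mean α/(α+β) and prior sample size α+β.
So α+β = 30 and α/(α+β) = 0.49, giving α = 0.49·30 = 14.7 and β = 30 − 14.7 = 15.3.

α = 14.7, β = 15.3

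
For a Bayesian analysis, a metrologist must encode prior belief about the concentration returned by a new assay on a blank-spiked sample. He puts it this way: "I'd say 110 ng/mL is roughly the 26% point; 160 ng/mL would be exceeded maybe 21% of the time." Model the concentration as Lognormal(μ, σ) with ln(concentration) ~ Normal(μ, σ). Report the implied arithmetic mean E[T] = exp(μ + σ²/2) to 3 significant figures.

E[T] ≈ 134 ng/mL

If T ~ Lognormal(μ,σ) then ln T ~ Normal(μ,σ), so the p-quantile of ln T is μ + z_p·σ.
ln(110) = 4.7 and ln(160) = 5.075; z_{0.26} = -0.6433, z_{0.79} = 0.8064.
σ = (5.075 − 4.7)/(0.8064 − (-0.6433)) = 0.258.
μ = 4.7 − (-0.6433)·0.258 = 4.867.
E[T] = exp(μ + σ²/2) = exp(4.867 + 0.0334) = 134 ng/mL.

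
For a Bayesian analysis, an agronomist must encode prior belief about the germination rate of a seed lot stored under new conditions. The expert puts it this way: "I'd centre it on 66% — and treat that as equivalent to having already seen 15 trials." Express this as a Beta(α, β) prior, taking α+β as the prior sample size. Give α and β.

Under the effective-sample-size interpretation, Beta(α, β) has prior mean α/(α+β) and prior sample size α+β.
So α+β = 15 and α/(α+β) = 0.66, giving α = 0.66·15 = 9.9 and β = 15 − 9.9 = 5.1.

α = 9.9, β = 5.1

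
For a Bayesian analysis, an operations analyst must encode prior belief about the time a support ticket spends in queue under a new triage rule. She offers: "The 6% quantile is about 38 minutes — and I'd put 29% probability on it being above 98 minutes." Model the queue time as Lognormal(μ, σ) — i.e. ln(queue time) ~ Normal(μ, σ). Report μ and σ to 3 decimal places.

If T ~ Lognormal(μ,σ) then ln T ~ Normal(μ,σ), so the p-quantile of ln T is μ + z_p·σ.
ln(38) = 3.638 and ln(98) = 4.585; z_{0.06} = -1.555, z_{0.71} = 0.5534.
σ = (4.585 − 3.638)/(0.5534 − (-1.555)) = 0.449.
μ = 3.638 − (-1.555)·0.449 = 4.336.

μ ≈ 4.336, σ ≈ 0.449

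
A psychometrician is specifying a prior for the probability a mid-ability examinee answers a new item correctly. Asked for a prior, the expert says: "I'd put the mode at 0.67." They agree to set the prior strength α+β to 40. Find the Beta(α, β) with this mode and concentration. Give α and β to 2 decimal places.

For α,β > 1 the Beta mode is (α−1)/(α+β−2). With α+β = 40, the mode is (α−1)/38.
Set (α−1)/38 = 0.67 → α = 1 + 0.67·38 = 26.46.
β = 40 − α = 13.54.

α = 26.46, β = 13.54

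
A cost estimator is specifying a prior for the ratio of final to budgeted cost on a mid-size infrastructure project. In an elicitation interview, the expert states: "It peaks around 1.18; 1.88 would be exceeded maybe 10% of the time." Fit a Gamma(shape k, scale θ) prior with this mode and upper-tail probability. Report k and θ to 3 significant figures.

k ≈ 9.66, θ ≈ 0.136

Gamma(k,θ) with k>1 has mode (k−1)θ, so θ = 1.18/(k−1).
Need P(X < 1.88) = 0.9 with θ tied to k this way. Start at k = 2, θ = 1.18: P(X<1.88) ≈ 0.473.
Too low — raise k to concentrate. Iterating converges to k ≈ 9.66.
Then θ = 1.18/(9.66−1) ≈ 0.136.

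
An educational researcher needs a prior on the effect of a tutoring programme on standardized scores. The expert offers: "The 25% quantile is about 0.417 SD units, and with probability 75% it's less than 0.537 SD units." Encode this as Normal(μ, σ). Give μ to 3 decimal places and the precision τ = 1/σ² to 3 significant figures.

μ = 0.477, τ = 126

The p-quantile of Normal(μ,σ) is μ + z_p·σ, with z_{0.25} = -0.6745 and z_{0.75} = 0.6745.
Eliminate σ: μ = (z₂·x₁ − z₁·x₂)/(z₂ − z₁) = (0.6745·0.417 − (-0.6745)·0.537)/1.349 = 0.477.
Then σ = (x₂ − x₁)/(z₂ − z₁) = (0.537 − 0.417)/1.349 = 0.089.
Precision τ = 1/σ² = 1/0.08896² = 126.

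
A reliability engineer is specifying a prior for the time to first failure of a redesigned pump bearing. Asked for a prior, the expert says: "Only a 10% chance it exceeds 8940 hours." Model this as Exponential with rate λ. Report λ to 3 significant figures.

P(T > 8940.0) = e^(−λ·8940.0) = 0.1, so λ = −ln(0.1)/8940.0 = 0.000258.

λ ≈ 0.000258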